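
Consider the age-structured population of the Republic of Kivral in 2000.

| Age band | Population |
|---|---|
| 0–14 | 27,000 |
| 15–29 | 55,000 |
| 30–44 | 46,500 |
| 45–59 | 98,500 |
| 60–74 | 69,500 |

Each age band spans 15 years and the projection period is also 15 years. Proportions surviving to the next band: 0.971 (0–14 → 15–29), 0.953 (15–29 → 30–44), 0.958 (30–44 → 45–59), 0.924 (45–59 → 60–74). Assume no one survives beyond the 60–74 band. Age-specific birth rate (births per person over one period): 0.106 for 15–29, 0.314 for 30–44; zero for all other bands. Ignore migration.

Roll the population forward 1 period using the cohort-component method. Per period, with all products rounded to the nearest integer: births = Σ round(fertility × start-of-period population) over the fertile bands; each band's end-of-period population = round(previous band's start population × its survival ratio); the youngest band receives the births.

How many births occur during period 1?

20431

Numbering the bands 1..5 from youngest to oldest:
Period 1:
Births: 55000 * 0.106 = 5830, 46500 * 0.314 = 14601 → total 20431
Band 2: 27000 * 0.971 = 26217
Band 3: 55000 * 0.953 = 52415
Band 4: 46500 * 0.958 = 44547
Band 5: 98500 * 0.924 = 91014
Giving 20431 / 26217 / 52415 / 44547 / 91014.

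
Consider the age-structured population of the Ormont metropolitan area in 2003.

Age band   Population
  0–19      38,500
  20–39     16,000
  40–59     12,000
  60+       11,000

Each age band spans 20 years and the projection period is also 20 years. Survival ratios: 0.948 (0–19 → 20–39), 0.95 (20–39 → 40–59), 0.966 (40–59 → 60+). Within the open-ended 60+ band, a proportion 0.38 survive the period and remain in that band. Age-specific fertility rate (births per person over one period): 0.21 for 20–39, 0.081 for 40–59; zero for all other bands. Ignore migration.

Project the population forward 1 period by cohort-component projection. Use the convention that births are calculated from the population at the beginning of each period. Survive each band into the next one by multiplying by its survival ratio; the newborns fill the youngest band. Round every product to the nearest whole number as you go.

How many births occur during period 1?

[period 1]
Births: 16000 × 0.21 = 3360, 12000 × 0.081 = 972 ⇒ total 4332
20–39: 38500 × 0.948 = 36498
40–59: 16000 × 0.95 = 15200
60+: 12000 × 0.966 + 11000 × 0.38 = 11592 + 4180 = 15772
Giving 4332 / 36498 / 15200 / 15772.

4332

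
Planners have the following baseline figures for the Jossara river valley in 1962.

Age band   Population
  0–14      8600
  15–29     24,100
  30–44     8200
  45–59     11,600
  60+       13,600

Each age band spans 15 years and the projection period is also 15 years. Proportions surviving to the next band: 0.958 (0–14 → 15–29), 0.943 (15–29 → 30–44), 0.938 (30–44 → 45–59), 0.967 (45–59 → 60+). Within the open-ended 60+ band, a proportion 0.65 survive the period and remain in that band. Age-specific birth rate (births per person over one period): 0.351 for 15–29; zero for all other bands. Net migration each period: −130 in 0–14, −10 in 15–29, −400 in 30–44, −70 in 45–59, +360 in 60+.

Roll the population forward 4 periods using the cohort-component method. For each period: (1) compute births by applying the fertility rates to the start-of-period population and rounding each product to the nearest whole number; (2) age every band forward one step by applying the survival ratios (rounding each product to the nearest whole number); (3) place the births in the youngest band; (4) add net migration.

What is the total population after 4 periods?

Let group 1 be 0–14 through group 5 = 60+.
— Period 1 —
Births: 24100 × 0.351 = 8459
Group 2: 8600 × 0.958 = 8239
Group 3: 24100 × 0.943 = 22726
Group 4: 8200 × 0.938 = 7692
Group 5: 11600 × 0.967 + 13600 × 0.65 = 11217 + 8840 = 20057
Net migration: Group 1 − 130 → 8329; Group 2 − 10 → 8229; Group 3 − 400 → 22326; Group 4 − 70 → 7622; Group 5 + 360 → 20417
Giving 8329 / 8229 / 22326 / 7622 / 20417.
— Period 2 —
Births: 8229 × 0.351 = 2888
Group 2: 8329 × 0.958 = 7979
Group 3: 8229 × 0.943 = 7760
Group 4: 22326 × 0.938 = 20942
Group 5: 7622 × 0.967 + 20417 × 0.65 = 7370 + 13271 = 20641
Net migration: Group 1 − 130 → 2758; Group 2 − 10 → 7969; Group 3 − 400 → 7360; Group 4 − 70 → 20872; Group 5 + 360 → 21001
Giving 2758 / 7969 / 7360 / 20872 / 21001.
— Period 3 —
Births: 7969 × 0.351 = 2797
Group 2: 2758 × 0.958 = 2642
Group 3: 7969 × 0.943 = 7515
Group 4: 7360 × 0.938 = 6904
Group 5: 20872 × 0.967 + 21001 × 0.65 = 20183 + 13651 = 33834
Net migration: Group 1 − 130 → 2667; Group 2 − 10 → 2632; Group 3 − 400 → 7115; Group 4 − 70 → 6834; Group 5 + 360 → 34194
Giving 2667 / 2632 / 7115 / 6834 / 34194.
— Period 4 —
Births: 2632 × 0.351 = 924
Group 2: 2667 × 0.958 = 2555
Group 3: 2632 × 0.943 = 2482
Group 4: 7115 × 0.938 = 6674
Group 5: 6834 × 0.967 + 34194 × 0.65 = 6608 + 22226 = 28834
Net migration: Group 1 − 130 → 794; Group 2 − 10 → 2545; Group 3 − 400 → 2082; Group 4 − 70 → 6604; Group 5 + 360 → 29194
Giving 794 / 2545 / 2082 / 6604 / 29194.
Total after period 4: 794 + 2545 + 2082 + 6604 + 29194 = 41219

41219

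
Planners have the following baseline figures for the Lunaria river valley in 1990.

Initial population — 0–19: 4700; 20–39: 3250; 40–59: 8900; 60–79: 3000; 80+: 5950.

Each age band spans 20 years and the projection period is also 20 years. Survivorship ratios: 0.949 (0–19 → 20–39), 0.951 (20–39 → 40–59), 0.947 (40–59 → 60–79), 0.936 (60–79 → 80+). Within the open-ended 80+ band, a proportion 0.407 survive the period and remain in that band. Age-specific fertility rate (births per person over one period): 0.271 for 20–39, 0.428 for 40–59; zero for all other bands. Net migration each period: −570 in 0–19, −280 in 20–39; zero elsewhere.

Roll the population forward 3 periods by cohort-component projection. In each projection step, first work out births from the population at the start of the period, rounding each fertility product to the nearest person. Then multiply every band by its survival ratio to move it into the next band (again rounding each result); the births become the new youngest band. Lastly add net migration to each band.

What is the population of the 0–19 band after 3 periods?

After projecting period 1:
Births: 3250 × 0.271 = 881  |  8900 × 0.428 = 3809 ⇒ total 4690
20–39: 4700 × 0.949 = 4460
40–59: 3250 × 0.951 = 3091
60–79: 8900 × 0.947 = 8428
80+: 3000 × 0.936 + 5950 × 0.407 = 2808 + 2422 = 5230
Net migration: 0–19 − 570 → 4120; 20–39 − 280 → 4180
Population now: 0–19=4120, 20–39=4180, 40–59=3091, 60–79=8428, 80+=5230
After projecting period 2:
Births: 4180 × 0.271 = 1133  |  3091 × 0.428 = 1323 ⇒ total 2456
20–39: 4120 × 0.949 = 3910
40–59: 4180 × 0.951 = 3975
60–79: 3091 × 0.947 = 2927
80+: 8428 × 0.936 + 5230 × 0.407 = 7889 + 2129 = 10018
Net migration: 0–19 − 570 → 1886; 20–39 − 280 → 3630
Population now: 0–19=1886, 20–39=3630, 40–59=3975, 60–79=2927, 80+=10018
After projecting period 3:
Births: 3630 × 0.271 = 984  |  3975 × 0.428 = 1701 ⇒ total 2685
20–39: 1886 × 0.949 = 1790
40–59: 3630 × 0.951 = 3452
60–79: 3975 × 0.947 = 3764
80+: 2927 × 0.936 + 10018 × 0.407 = 2740 + 4077 = 6817
Net migration: 0–19 − 570 → 2115; 20–39 − 280 → 1510
Population now: 0–19=2115, 20–39=1510, 40–59=3452, 60–79=3764, 80+=6817

2115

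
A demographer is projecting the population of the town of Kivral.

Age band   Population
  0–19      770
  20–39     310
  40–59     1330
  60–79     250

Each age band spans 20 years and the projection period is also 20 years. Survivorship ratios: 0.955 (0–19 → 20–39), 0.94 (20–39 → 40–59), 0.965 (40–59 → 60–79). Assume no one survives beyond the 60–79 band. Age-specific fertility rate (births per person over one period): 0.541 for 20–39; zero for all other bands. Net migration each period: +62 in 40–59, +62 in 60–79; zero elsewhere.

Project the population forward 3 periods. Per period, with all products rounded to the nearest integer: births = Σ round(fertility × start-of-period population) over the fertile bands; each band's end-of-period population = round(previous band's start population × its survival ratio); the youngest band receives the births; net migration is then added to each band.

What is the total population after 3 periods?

1468

Let band 1 be 0–19 through band 4 = 60–79.
[period 1]
Births: 310 * 0.541 = 168
Band 2: 770 * 0.955 = 735
Band 3: 310 * 0.94 = 291
Band 4: 1330 * 0.965 = 1283
Net migration: Band 3 + 62 → 353; Band 4 + 62 → 1345
→ [168, 735, 353, 1345]
[period 2]
Births: 735 * 0.541 = 398
Band 2: 168 * 0.955 = 160
Band 3: 735 * 0.94 = 691
Band 4: 353 * 0.965 = 341
Net migration: Band 3 + 62 → 753; Band 4 + 62 → 403
→ [398, 160, 753, 403]
[period 3]
Births: 160 * 0.541 = 87
Band 2: 398 * 0.955 = 380
Band 3: 160 * 0.94 = 150
Band 4: 753 * 0.965 = 727
Net migration: Band 3 + 62 → 212; Band 4 + 62 → 789
→ [87, 380, 212, 789]
Total after period 3: 87 + 380 + 212 + 789 = 1468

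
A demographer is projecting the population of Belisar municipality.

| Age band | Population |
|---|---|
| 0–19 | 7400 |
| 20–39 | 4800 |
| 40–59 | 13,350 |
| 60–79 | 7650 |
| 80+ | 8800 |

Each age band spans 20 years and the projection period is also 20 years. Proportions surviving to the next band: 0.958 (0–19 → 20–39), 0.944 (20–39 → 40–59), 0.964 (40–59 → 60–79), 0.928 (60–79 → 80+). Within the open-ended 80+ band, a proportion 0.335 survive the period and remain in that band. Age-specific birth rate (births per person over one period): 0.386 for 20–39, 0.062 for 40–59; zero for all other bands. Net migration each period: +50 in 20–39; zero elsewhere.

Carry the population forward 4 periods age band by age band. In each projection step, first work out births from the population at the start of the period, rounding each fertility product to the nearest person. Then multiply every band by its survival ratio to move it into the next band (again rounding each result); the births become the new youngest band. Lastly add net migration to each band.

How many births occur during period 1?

(Bands numbered youngest = 1 to oldest = 5.)
After projecting period 1:
Births: 4800 * 0.386 = 1853  |  13350 * 0.062 = 828 → 2681
Band 2: 7400 * 0.958 = 7089
Band 3: 4800 * 0.944 = 4531
Band 4: 13350 * 0.964 = 12869
Band 5: 7650 * 0.928 + 8800 * 0.335 = 7099 + 2948 = 10047
Net migration: Band 2 + 50 → 7139
Giving 2681 / 7139 / 4531 / 12869 / 10047.

2681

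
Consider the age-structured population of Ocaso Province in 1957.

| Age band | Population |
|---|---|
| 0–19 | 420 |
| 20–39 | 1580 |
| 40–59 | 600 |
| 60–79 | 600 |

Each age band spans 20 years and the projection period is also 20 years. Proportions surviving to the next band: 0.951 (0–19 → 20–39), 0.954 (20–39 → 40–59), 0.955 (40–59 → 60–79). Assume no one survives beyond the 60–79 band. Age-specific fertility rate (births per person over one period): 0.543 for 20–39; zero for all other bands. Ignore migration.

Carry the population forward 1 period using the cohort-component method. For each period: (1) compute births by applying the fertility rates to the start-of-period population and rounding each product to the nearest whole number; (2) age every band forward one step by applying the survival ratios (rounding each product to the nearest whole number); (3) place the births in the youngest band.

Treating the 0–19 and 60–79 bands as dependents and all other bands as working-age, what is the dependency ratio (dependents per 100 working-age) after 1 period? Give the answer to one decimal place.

75.1

Period 1.
Births: 1580 × 0.543 = 858
20–39: 420 × 0.951 = 399
40–59: 1580 × 0.954 = 1507
60–79: 600 × 0.955 = 573
End of period: [858, 399, 1507, 573]
Dependents (band 0–19 + band 60–79) = 858 + 573 = 1431; working-age = 1906; ratio = 1431/1906 × 100 = 75.1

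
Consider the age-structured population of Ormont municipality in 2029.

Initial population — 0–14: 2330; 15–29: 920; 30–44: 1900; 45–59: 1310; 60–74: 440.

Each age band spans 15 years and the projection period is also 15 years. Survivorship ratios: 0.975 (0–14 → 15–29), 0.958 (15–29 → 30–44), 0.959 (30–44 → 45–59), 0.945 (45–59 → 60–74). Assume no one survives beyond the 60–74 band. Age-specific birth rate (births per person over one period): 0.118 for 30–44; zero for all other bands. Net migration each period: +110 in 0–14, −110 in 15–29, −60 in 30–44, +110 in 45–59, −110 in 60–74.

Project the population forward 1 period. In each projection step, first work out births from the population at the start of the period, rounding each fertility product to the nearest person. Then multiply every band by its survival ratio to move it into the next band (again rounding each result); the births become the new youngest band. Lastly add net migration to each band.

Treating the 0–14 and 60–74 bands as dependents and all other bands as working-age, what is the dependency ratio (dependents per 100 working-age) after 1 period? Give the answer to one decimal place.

Let band 1 be 0–14 through band 5 = 60–74.
— Period 1 —
Births: 1900 × 0.118 = 224
Band 2: 2330 × 0.975 = 2272
Band 3: 920 × 0.958 = 881
Band 4: 1900 × 0.959 = 1822
Band 5: 1310 × 0.945 = 1238
Net migration: Band 1 + 110 → 334; Band 2 − 110 → 2162; Band 3 − 60 → 821; Band 4 + 110 → 1932; Band 5 − 110 → 1128
Giving 334 / 2162 / 821 / 1932 / 1128.
Dependents (band 0–14 + band 60–74) = 334 + 1128 = 1462; working-age = 4915; ratio = 1462/4915 × 100 = 29.7

29.7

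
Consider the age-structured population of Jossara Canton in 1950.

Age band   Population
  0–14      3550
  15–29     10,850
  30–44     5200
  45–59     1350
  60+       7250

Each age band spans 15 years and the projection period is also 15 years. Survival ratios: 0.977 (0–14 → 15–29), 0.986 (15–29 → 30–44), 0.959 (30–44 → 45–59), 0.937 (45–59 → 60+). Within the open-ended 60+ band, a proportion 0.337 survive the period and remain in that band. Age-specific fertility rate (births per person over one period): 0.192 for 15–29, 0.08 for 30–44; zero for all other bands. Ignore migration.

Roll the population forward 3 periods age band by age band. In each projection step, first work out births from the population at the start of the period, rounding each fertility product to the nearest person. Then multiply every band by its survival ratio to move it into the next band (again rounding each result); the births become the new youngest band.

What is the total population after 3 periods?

Period 1.
Births: 10850 × 0.192 = 2083, 5200 × 0.08 = 416 ⇒ total 2499
15–29: 3550 × 0.977 = 3468
30–44: 10850 × 0.986 = 10698
45–59: 5200 × 0.959 = 4987
60+: 1350 × 0.937 + 7250 × 0.337 = 1265 + 2443 = 3708
End of period: [2499, 3468, 10698, 4987, 3708]
Period 2.
Births: 3468 × 0.192 = 666, 10698 × 0.08 = 856 ⇒ total 1522
15–29: 2499 × 0.977 = 2442
30–44: 3468 × 0.986 = 3419
45–59: 10698 × 0.959 = 10259
60+: 4987 × 0.937 + 3708 × 0.337 = 4673 + 1250 = 5923
End of period: [1522, 2442, 3419, 10259, 5923]
Period 3.
Births: 2442 × 0.192 = 469, 3419 × 0.08 = 274 ⇒ total 743
15–29: 1522 × 0.977 = 1487
30–44: 2442 × 0.986 = 2408
45–59: 3419 × 0.959 = 3279
60+: 10259 × 0.937 + 5923 × 0.337 = 9613 + 1996 = 11609
End of period: [743, 1487, 2408, 3279, 11609]
Total after period 3: 743 + 1487 + 2408 + 3279 + 11609 = 19526

19526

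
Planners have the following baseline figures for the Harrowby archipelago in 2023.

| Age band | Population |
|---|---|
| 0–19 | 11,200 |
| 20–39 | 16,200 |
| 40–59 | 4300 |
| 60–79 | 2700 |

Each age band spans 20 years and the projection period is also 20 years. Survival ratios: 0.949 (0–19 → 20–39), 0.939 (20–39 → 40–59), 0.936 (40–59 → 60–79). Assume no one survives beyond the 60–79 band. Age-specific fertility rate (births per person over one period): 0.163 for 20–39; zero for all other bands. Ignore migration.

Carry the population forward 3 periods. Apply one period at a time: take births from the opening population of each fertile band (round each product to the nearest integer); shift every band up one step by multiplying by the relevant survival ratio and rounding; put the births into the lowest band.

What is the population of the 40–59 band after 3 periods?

Let group 1 be 0–19 through group 4 = 60–79.
After projecting period 1:
Births: 16200 × 0.163 = 2641
Group 2: 11200 × 0.949 = 10629
Group 3: 16200 × 0.939 = 15212
Group 4: 4300 × 0.936 = 4025
Giving 2641 / 10629 / 15212 / 4025.
After projecting period 2:
Births: 10629 × 0.163 = 1733
Group 2: 2641 × 0.949 = 2506
Group 3: 10629 × 0.939 = 9981
Group 4: 15212 × 0.936 = 14238
Giving 1733 / 2506 / 9981 / 14238.
After projecting period 3:
Births: 2506 × 0.163 = 408
Group 2: 1733 × 0.949 = 1645
Group 3: 2506 × 0.939 = 2353
Group 4: 9981 × 0.936 = 9342
Giving 408 / 1645 / 2353 / 9342.

2353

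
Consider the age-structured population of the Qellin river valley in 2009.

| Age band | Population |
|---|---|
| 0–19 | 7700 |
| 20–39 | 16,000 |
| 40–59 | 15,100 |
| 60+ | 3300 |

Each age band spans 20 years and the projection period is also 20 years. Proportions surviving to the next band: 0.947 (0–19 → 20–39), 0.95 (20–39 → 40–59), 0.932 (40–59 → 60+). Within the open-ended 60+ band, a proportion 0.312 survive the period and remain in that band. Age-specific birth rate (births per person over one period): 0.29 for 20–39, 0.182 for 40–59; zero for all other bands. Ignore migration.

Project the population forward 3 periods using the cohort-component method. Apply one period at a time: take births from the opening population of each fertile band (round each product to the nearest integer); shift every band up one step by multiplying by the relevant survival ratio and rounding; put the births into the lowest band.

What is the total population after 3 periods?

Call the groups 1 to 4, youngest first.
Period 1.
Births: 16000 × 0.29 = 4640, 15100 × 0.182 = 2748 → 7388
Group 2: 7700 × 0.947 = 7292
Group 3: 16000 × 0.95 = 15200
Group 4: 15100 × 0.932 + 3300 × 0.312 = 14073 + 1030 = 15103
Population now: 0–19=7388, 20–39=7292, 40–59=15200, 60+=15103
Period 2.
Births: 7292 × 0.29 = 2115, 15200 × 0.182 = 2766 → 4881
Group 2: 7388 × 0.947 = 6996
Group 3: 7292 × 0.95 = 6927
Group 4: 15200 × 0.932 + 15103 × 0.312 = 14166 + 4712 = 18878
Population now: 0–19=4881, 20–39=6996, 40–59=6927, 60+=18878
Period 3.
Births: 6996 × 0.29 = 2029, 6927 × 0.182 = 1261 → 3290
Group 2: 4881 × 0.947 = 4622
Group 3: 6996 × 0.95 = 6646
Group 4: 6927 × 0.932 + 18878 × 0.312 = 6456 + 5890 = 12346
Population now: 0–19=3290, 20–39=4622, 40–59=6646, 60+=12346
Total after period 3: 3290 + 4622 + 6646 + 12346 = 26904

26904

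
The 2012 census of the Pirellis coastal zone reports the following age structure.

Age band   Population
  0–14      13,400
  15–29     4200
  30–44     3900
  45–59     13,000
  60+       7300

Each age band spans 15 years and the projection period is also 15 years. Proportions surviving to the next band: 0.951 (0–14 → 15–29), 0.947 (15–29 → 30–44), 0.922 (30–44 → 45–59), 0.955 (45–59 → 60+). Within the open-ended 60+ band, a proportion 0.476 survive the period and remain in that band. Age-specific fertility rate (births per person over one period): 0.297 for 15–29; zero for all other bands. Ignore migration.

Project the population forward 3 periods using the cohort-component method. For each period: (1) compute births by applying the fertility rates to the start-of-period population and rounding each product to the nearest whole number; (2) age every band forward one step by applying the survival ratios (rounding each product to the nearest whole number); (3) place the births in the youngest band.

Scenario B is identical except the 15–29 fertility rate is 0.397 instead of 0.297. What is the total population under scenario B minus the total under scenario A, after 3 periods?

Let group 1 be 0–14 through group 5 = 60+.
Period 1.
Births: 4200 × 0.297 = 1247
Group 2: 13400 × 0.951 = 12743
Group 3: 4200 × 0.947 = 3977
Group 4: 3900 × 0.922 = 3596
Group 5: 13000 × 0.955 + 7300 × 0.476 = 12415 + 3475 = 15890
Giving 1247 / 12743 / 3977 / 3596 / 15890.
Period 2.
Births: 12743 × 0.297 = 3785
Group 2: 1247 × 0.951 = 1186
Group 3: 12743 × 0.947 = 12068
Group 4: 3977 × 0.922 = 3667
Group 5: 3596 × 0.955 + 15890 × 0.476 = 3434 + 7564 = 10998
Giving 3785 / 1186 / 12068 / 3667 / 10998.
Period 3.
Births: 1186 × 0.297 = 352
Group 2: 3785 × 0.951 = 3600
Group 3: 1186 × 0.947 = 1123
Group 4: 12068 × 0.922 = 11127
Group 5: 3667 × 0.955 + 10998 × 0.476 = 3502 + 5235 = 8737
Giving 352 / 3600 / 1123 / 11127 / 8737.
Scenario A total after 3 periods: 24939
Scenario B projection —
Period 1.
Births: 4200 × 0.397 = 1667
Group 2: 13400 × 0.951 = 12743
Group 3: 4200 × 0.947 = 3977
Group 4: 3900 × 0.922 = 3596
Group 5: 13000 × 0.955 + 7300 × 0.476 = 12415 + 3475 = 15890
Giving 1667 / 12743 / 3977 / 3596 / 15890.
Period 2.
Births: 12743 × 0.397 = 5059
Group 2: 1667 × 0.951 = 1585
Group 3: 12743 × 0.947 = 12068
Group 4: 3977 × 0.922 = 3667
Group 5: 3596 × 0.955 + 15890 × 0.476 = 3434 + 7564 = 10998
Giving 5059 / 1585 / 12068 / 3667 / 10998.
Period 3.
Births: 1585 × 0.397 = 629
Group 2: 5059 × 0.951 = 4811
Group 3: 1585 × 0.947 = 1501
Group 4: 12068 × 0.922 = 11127
Group 5: 3667 × 0.955 + 10998 × 0.476 = 3502 + 5235 = 8737
Giving 629 / 4811 / 1501 / 11127 / 8737.
Scenario B total after 3 periods: 26805
Difference B − A = 26805 − 24939 = 1866

1866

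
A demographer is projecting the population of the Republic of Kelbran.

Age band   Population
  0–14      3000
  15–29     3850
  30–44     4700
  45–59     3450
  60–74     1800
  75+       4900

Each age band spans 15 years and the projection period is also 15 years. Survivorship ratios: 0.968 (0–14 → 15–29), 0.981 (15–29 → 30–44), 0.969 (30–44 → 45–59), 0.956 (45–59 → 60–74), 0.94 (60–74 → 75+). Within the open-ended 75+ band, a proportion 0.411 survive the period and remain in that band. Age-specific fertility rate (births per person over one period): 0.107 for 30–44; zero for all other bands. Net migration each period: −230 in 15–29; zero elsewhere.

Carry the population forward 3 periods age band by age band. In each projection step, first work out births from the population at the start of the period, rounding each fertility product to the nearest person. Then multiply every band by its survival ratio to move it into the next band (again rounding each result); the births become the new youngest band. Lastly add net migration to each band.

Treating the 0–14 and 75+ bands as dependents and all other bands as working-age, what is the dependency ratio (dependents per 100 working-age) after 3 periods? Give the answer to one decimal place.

97.2

— Period 1 —
Births: 4700 * 0.107 = 503
15–29: 3000 * 0.968 = 2904
30–44: 3850 * 0.981 = 3777
45–59: 4700 * 0.969 = 4554
60–74: 3450 * 0.956 = 3298
75+: 1800 * 0.94 + 4900 * 0.411 = 1692 + 2014 = 3706
Net migration: 15–29 − 230 → 2674
Giving 503 / 2674 / 3777 / 4554 / 3298 / 3706.
— Period 2 —
Births: 3777 * 0.107 = 404
15–29: 503 * 0.968 = 487
30–44: 2674 * 0.981 = 2623
45–59: 3777 * 0.969 = 3660
60–74: 4554 * 0.956 = 4354
75+: 3298 * 0.94 + 3706 * 0.411 = 3100 + 1523 = 4623
Net migration: 15–29 − 230 → 257
Giving 404 / 257 / 2623 / 3660 / 4354 / 4623.
— Period 3 —
Births: 2623 * 0.107 = 281
15–29: 404 * 0.968 = 391
30–44: 257 * 0.981 = 252
45–59: 2623 * 0.969 = 2542
60–74: 3660 * 0.956 = 3499
75+: 4354 * 0.94 + 4623 * 0.411 = 4093 + 1900 = 5993
Net migration: 15–29 − 230 → 161
Giving 281 / 161 / 252 / 2542 / 3499 / 5993.
Dependents (band 0–14 + band 75+) = 281 + 5993 = 6274; working-age = 6454; ratio = 6274/6454 × 100 = 97.2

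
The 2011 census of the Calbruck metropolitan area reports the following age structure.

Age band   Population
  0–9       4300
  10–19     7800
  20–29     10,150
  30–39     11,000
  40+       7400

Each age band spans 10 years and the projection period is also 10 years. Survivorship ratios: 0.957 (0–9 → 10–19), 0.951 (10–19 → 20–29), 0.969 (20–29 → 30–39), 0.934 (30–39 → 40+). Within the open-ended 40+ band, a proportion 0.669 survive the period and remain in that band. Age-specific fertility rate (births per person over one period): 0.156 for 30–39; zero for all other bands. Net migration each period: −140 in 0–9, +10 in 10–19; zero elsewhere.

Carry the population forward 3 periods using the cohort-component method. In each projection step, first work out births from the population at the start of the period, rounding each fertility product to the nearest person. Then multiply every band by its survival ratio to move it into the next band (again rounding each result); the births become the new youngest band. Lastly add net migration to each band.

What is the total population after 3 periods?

Numbering the bands 1..5 from youngest to oldest:
Period 1:
Births: 11000 * 0.156 = 1716
Band 2: 4300 * 0.957 = 4115
Band 3: 7800 * 0.951 = 7418
Band 4: 10150 * 0.969 = 9835
Band 5: 11000 * 0.934 + 7400 * 0.669 = 10274 + 4951 = 15225
Net migration: Band 1 − 140 → 1576; Band 2 + 10 → 4125
Giving 1576 / 4125 / 7418 / 9835 / 15225.
Period 2:
Births: 9835 * 0.156 = 1534
Band 2: 1576 * 0.957 = 1508
Band 3: 4125 * 0.951 = 3923
Band 4: 7418 * 0.969 = 7188
Band 5: 9835 * 0.934 + 15225 * 0.669 = 9186 + 10186 = 19372
Net migration: Band 1 − 140 → 1394; Band 2 + 10 → 1518
Giving 1394 / 1518 / 3923 / 7188 / 19372.
Period 3:
Births: 7188 * 0.156 = 1121
Band 2: 1394 * 0.957 = 1334
Band 3: 1518 * 0.951 = 1444
Band 4: 3923 * 0.969 = 3801
Band 5: 7188 * 0.934 + 19372 * 0.669 = 6714 + 12960 = 19674
Net migration: Band 1 − 140 → 981; Band 2 + 10 → 1344
Giving 981 / 1344 / 1444 / 3801 / 19674.
Total after period 3: 981 + 1344 + 1444 + 3801 + 19674 = 27244

27244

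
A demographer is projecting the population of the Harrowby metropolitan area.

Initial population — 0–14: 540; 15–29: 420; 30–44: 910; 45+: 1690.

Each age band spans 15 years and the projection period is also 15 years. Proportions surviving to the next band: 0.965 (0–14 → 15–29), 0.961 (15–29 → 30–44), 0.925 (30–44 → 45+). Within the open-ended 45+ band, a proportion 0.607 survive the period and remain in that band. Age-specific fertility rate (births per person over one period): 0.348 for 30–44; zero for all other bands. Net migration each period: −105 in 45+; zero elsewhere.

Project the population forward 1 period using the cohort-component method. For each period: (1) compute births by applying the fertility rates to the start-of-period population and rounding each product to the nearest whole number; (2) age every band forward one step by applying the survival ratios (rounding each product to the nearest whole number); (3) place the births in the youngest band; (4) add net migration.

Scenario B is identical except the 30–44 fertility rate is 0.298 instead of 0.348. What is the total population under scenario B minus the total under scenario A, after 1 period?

[period 1]
Births: 910 × 0.348 = 317
15–29: 540 × 0.965 = 521
30–44: 420 × 0.961 = 404
45+: 910 × 0.925 + 1690 × 0.607 = 842 + 1026 = 1868
Net migration: 45+ − 105 → 1763
Giving 317 / 521 / 404 / 1763.
Scenario A total after 1 period: 3005
Scenario B projection —
[period 1]
Births: 910 × 0.298 = 271
15–29: 540 × 0.965 = 521
30–44: 420 × 0.961 = 404
45+: 910 × 0.925 + 1690 × 0.607 = 842 + 1026 = 1868
Net migration: 45+ − 105 → 1763
Giving 271 / 521 / 404 / 1763.
Scenario B total after 1 period: 2959
Difference B − A = 2959 − 3005 = -46

-46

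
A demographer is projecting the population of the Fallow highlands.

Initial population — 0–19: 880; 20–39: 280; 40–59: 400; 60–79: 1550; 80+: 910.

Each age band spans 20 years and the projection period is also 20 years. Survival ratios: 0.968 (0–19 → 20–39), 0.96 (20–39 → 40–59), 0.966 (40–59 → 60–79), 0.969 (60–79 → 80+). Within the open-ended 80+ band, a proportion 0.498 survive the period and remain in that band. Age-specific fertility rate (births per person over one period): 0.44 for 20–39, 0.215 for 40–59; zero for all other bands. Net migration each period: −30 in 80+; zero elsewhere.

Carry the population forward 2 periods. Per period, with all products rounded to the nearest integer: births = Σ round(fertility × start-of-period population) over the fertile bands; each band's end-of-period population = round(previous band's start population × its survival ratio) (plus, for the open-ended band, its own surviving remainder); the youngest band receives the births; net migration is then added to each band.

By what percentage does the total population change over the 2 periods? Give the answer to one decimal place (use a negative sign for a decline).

Numbering the groups 1..5 from youngest to oldest:
Period 1.
Births: 280 × 0.44 = 123, 400 × 0.215 = 86 — total 209
Group 2: 880 × 0.968 = 852
Group 3: 280 × 0.96 = 269
Group 4: 400 × 0.966 = 386
Group 5: 1550 × 0.969 + 910 × 0.498 = 1502 + 453 = 1955
Net migration: Group 5 − 30 → 1925
Population now: 0–19=209, 20–39=852, 40–59=269, 60–79=386, 80+=1925
Period 2.
Births: 852 × 0.44 = 375, 269 × 0.215 = 58 — total 433
Group 2: 209 × 0.968 = 202
Group 3: 852 × 0.96 = 818
Group 4: 269 × 0.966 = 260
Group 5: 386 × 0.969 + 1925 × 0.498 = 374 + 959 = 1333
Net migration: Group 5 − 30 → 1303
Population now: 0–19=433, 20–39=202, 40–59=818, 60–79=260, 80+=1303
Total: 4020 → 3016; change = -1004; percentage change = -25.0%

-25.0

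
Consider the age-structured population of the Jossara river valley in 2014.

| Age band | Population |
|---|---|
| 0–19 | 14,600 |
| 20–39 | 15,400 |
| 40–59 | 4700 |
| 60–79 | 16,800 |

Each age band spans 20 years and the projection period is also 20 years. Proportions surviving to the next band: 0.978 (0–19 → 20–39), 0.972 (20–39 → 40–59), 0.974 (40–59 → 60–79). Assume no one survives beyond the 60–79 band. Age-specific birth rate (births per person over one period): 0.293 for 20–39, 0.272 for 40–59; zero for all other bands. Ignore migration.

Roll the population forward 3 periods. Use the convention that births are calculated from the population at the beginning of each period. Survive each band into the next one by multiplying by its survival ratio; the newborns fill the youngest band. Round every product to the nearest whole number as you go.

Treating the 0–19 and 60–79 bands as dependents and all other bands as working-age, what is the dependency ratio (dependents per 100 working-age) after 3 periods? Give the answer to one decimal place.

139.6

Period 1.
Births: 15400 × 0.293 = 4512, 4700 × 0.272 = 1278 ⇒ total 5790
20–39: 14600 × 0.978 = 14279
40–59: 15400 × 0.972 = 14969
60–79: 4700 × 0.974 = 4578
Giving 5790 / 14279 / 14969 / 4578.
Period 2.
Births: 14279 × 0.293 = 4184, 14969 × 0.272 = 4072 ⇒ total 8256
20–39: 5790 × 0.978 = 5663
40–59: 14279 × 0.972 = 13879
60–79: 14969 × 0.974 = 14580
Giving 8256 / 5663 / 13879 / 14580.
Period 3.
Births: 5663 × 0.293 = 1659, 13879 × 0.272 = 3775 ⇒ total 5434
20–39: 8256 × 0.978 = 8074
40–59: 5663 × 0.972 = 5504
60–79: 13879 × 0.974 = 13518
Giving 5434 / 8074 / 5504 / 13518.
Dependents (band 0–19 + band 60–79) = 5434 + 13518 = 18952; working-age = 13578; ratio = 18952/13578 × 100 = 139.6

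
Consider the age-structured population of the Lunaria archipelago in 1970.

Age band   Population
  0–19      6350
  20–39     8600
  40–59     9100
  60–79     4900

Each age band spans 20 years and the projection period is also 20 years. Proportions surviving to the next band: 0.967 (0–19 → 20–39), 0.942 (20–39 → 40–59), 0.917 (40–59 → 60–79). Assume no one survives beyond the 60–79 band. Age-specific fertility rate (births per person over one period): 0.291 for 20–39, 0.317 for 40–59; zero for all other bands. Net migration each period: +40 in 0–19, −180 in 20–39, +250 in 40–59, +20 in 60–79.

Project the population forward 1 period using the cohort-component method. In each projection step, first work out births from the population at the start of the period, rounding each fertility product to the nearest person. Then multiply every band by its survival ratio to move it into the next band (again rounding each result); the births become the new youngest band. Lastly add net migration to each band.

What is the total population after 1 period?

After projecting period 1:
Births: 8600 × 0.291 = 2503  |  9100 × 0.317 = 2885 → 5388
20–39: 6350 × 0.967 = 6140
40–59: 8600 × 0.942 = 8101
60–79: 9100 × 0.917 = 8345
Net migration: 0–19 + 40 → 5428; 20–39 − 180 → 5960; 40–59 + 250 → 8351; 60–79 + 20 → 8365
End of period: [5428, 5960, 8351, 8365]
Total after period 1: 5428 + 5960 + 8351 + 8365 = 28104

28104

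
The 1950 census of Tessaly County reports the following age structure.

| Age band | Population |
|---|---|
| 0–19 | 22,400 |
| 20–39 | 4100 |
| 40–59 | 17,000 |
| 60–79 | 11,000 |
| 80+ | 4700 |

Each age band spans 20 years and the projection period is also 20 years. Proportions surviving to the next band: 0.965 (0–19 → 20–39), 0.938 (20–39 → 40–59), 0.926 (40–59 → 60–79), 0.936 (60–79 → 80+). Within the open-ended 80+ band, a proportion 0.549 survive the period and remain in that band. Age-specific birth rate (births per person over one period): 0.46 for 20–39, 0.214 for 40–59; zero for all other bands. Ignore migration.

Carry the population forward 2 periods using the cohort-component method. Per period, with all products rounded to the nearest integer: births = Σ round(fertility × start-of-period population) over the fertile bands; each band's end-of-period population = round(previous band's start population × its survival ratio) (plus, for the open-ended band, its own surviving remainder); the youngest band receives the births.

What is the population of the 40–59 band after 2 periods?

20276

(Groups numbered youngest = 1 to oldest = 5.)
Period 1.
Births: 4100 × 0.46 = 1886  |  17000 × 0.214 = 3638 → total 5524
Group 2: 22400 × 0.965 = 21616
Group 3: 4100 × 0.938 = 3846
Group 4: 17000 × 0.926 = 15742
Group 5: 11000 × 0.936 + 4700 × 0.549 = 10296 + 2580 = 12876
→ [5524, 21616, 3846, 15742, 12876]
Period 2.
Births: 21616 × 0.46 = 9943  |  3846 × 0.214 = 823 → total 10766
Group 2: 5524 × 0.965 = 5331
Group 3: 21616 × 0.938 = 20276
Group 4: 3846 × 0.926 = 3561
Group 5: 15742 × 0.936 + 12876 × 0.549 = 14735 + 7069 = 21804
→ [10766, 5331, 20276, 3561, 21804]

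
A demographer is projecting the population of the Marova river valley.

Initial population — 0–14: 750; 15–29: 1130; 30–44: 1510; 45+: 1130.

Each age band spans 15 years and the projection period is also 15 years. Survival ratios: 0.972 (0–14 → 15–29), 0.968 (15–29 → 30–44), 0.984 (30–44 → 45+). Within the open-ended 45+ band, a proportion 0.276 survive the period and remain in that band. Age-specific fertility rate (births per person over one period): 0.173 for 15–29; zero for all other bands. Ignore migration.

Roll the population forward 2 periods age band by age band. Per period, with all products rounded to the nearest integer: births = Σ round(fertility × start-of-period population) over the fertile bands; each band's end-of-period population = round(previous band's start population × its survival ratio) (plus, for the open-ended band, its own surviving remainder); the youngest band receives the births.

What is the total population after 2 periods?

2594

Period 1:
Births: 1130 × 0.173 = 195
15–29: 750 × 0.972 = 729
30–44: 1130 × 0.968 = 1094
45+: 1510 × 0.984 + 1130 × 0.276 = 1486 + 312 = 1798
→ [195, 729, 1094, 1798]
Period 2:
Births: 729 × 0.173 = 126
15–29: 195 × 0.972 = 190
30–44: 729 × 0.968 = 706
45+: 1094 × 0.984 + 1798 × 0.276 = 1076 + 496 = 1572
→ [126, 190, 706, 1572]
Total after period 2: 126 + 190 + 706 + 1572 = 2594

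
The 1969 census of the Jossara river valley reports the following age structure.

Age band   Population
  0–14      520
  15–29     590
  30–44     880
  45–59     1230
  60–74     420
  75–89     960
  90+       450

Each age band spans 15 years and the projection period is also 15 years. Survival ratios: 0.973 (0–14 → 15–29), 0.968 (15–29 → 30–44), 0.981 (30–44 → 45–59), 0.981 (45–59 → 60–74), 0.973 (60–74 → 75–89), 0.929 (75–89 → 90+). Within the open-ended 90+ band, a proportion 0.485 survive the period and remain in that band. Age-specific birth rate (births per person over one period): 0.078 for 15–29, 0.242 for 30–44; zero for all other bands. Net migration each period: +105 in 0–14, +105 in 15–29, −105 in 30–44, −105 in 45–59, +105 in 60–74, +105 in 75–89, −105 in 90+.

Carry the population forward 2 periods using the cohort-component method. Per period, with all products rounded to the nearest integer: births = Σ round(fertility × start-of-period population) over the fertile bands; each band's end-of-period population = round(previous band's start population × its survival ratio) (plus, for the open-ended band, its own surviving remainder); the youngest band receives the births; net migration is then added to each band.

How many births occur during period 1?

259

— Period 1 —
Births: 590 * 0.078 = 46  |  880 * 0.242 = 213 → total 259
15–29: 520 * 0.973 = 506
30–44: 590 * 0.968 = 571
45–59: 880 * 0.981 = 863
60–74: 1230 * 0.981 = 1207
75–89: 420 * 0.973 = 409
90+: 960 * 0.929 + 450 * 0.485 = 892 + 218 = 1110
Net migration: 0–14 + 105 → 364; 15–29 + 105 → 611; 30–44 − 105 → 466; 45–59 − 105 → 758; 60–74 + 105 → 1312; 75–89 + 105 → 514; 90+ − 105 → 1005
Giving 364 / 611 / 466 / 758 / 1312 / 514 / 1005.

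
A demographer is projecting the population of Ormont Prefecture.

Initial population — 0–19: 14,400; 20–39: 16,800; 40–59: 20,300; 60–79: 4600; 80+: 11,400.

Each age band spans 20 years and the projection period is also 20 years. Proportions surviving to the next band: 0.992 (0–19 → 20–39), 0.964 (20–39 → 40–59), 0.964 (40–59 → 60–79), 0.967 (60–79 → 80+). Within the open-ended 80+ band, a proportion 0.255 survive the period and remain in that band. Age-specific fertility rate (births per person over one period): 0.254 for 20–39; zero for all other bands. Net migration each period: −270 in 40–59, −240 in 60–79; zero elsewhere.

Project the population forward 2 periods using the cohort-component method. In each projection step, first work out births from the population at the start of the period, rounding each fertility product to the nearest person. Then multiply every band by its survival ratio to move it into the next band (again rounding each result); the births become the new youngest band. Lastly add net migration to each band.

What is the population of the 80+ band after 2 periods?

20567

[period 1]
Births: 16800 × 0.254 = 4267
20–39: 14400 × 0.992 = 14285
40–59: 16800 × 0.964 = 16195
60–79: 20300 × 0.964 = 19569
80+: 4600 × 0.967 + 11400 × 0.255 = 4448 + 2907 = 7355
Net migration: 40–59 − 270 → 15925; 60–79 − 240 → 19329
→ [4267, 14285, 15925, 19329, 7355]
[period 2]
Births: 14285 × 0.254 = 3628
20–39: 4267 × 0.992 = 4233
40–59: 14285 × 0.964 = 13771
60–79: 15925 × 0.964 = 15352
80+: 19329 × 0.967 + 7355 × 0.255 = 18691 + 1876 = 20567
Net migration: 40–59 − 270 → 13501; 60–79 − 240 → 15112
→ [3628, 4233, 13501, 15112, 20567]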